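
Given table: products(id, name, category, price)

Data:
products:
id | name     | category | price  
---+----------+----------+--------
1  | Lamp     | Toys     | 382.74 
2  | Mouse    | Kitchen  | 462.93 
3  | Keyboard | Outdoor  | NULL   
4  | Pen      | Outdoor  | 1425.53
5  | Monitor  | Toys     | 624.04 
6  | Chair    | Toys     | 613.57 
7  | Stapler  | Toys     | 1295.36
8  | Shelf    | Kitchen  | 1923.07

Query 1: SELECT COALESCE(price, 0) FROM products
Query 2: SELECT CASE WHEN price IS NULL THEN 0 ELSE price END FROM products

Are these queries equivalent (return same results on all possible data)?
Yes, equivalent

Both queries return: [(0,), (382.74,), (462.93,), (613.57,), (624.04,), (1295.36,), (1425.53,), (1923.07,)]

Reason: COALESCE vs CASE for NULL handling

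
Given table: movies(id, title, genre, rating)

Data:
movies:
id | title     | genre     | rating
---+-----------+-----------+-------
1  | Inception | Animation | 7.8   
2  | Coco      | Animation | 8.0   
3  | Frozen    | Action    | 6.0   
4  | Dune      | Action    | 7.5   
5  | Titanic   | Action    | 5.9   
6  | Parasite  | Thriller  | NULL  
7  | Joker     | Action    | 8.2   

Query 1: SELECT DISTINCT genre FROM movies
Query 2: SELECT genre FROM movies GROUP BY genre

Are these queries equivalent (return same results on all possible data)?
Yes, equivalent

Both queries return: [('Action',), ('Animation',), ('Thriller',)]

Reason: Both get unique genres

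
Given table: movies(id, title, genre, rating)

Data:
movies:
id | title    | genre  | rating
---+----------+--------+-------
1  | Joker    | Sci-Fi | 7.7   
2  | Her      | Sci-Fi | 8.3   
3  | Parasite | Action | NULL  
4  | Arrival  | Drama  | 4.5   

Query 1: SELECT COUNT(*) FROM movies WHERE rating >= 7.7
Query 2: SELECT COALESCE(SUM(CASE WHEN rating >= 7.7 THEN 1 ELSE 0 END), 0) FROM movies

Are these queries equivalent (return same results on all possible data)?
Yes, equivalent

Both queries return: [(2,)]

Reason: COUNT with WHERE vs conditional SUM (COALESCE handles empty-table NULL)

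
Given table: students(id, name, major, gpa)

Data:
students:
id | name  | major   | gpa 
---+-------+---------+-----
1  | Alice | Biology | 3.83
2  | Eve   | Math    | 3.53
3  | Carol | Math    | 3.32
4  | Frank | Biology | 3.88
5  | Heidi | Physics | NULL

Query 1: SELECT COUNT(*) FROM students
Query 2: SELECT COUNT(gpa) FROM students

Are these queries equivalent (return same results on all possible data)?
No, not equivalent

Query 1 returns: [(5,)]
Query 2 returns: [(4,)]

Reason: COUNT(*) includes NULLs, COUNT(column) excludes them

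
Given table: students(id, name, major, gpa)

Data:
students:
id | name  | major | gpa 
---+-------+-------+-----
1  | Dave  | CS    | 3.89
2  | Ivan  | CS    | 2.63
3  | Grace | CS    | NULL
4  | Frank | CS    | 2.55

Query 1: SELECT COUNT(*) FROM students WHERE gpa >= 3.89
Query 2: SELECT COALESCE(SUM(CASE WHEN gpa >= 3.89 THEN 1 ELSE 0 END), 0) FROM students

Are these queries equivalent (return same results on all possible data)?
Yes, equivalent

Both queries return: [(1,)]

Reason: COUNT with WHERE vs conditional SUM (COALESCE handles empty-table NULL)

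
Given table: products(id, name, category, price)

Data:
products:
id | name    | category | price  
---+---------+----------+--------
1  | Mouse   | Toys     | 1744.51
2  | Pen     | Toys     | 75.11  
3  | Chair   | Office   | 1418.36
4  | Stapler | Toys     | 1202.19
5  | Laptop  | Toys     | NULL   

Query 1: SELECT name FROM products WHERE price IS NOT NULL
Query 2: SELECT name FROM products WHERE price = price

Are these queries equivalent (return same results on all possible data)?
Yes, equivalent

Both queries return: [('Chair',), ('Mouse',), ('Pen',), ('Stapler',)]

Reason: IS NOT NULL vs self-equality (both exclude NULLs)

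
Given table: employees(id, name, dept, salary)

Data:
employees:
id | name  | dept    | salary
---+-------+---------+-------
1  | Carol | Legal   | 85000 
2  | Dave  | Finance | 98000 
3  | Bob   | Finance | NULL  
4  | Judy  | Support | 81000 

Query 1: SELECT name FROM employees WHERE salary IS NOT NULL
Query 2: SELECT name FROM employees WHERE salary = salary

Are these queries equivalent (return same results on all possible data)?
Yes, equivalent

Both queries return: [('Carol',), ('Dave',), ('Judy',)]

Reason: IS NOT NULL vs self-equality (both exclude NULLs)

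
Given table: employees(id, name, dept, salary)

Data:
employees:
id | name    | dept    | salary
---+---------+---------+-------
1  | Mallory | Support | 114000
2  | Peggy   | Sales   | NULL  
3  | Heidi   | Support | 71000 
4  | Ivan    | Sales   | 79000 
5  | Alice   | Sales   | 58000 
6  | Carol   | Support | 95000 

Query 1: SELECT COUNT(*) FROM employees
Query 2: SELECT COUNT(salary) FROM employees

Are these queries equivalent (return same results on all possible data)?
No, not equivalent

Query 1 returns: [(6,)]
Query 2 returns: [(5,)]

Reason: COUNT(*) includes NULLs, COUNT(column) excludes them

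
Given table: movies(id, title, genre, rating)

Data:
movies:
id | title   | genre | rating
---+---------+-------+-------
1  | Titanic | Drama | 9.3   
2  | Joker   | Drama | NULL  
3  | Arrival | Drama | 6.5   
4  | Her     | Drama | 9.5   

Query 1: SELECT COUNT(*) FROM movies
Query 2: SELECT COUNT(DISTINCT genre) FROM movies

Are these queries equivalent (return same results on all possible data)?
No, not equivalent

Query 1 returns: [(4,)]
Query 2 returns: [(1,)]

Reason: COUNT(*) counts rows, COUNT(DISTINCT genre) counts unique genres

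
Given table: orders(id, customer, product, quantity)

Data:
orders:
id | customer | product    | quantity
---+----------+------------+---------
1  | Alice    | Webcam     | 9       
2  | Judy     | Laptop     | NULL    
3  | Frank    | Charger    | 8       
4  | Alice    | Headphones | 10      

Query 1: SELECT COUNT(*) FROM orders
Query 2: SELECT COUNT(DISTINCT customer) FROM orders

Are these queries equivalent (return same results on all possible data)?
No, not equivalent

Query 1 returns: [(4,)]
Query 2 returns: [(3,)]

Reason: COUNT(*) counts rows, COUNT(DISTINCT customer) counts unique customers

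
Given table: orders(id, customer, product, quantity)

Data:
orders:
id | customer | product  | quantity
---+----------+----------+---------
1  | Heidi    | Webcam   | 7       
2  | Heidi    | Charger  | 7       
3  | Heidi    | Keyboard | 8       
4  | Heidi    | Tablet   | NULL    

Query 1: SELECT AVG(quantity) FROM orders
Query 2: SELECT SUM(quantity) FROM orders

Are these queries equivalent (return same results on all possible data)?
No, not equivalent

Query 1 returns: [(7.333333333333333,)]
Query 2 returns: [(22,)]

Reason: AVG vs SUM give different aggregate values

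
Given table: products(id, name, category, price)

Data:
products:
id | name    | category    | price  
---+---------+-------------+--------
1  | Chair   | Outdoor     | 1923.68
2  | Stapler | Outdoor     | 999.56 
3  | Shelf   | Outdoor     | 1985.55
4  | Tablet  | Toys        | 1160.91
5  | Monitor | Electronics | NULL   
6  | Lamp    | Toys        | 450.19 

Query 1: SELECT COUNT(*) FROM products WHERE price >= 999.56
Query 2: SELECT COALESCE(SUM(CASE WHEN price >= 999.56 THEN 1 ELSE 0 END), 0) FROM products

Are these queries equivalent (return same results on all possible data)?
Yes, equivalent

Both queries return: [(4,)]

Reason: COUNT with WHERE vs conditional SUM (COALESCE handles empty-table NULL)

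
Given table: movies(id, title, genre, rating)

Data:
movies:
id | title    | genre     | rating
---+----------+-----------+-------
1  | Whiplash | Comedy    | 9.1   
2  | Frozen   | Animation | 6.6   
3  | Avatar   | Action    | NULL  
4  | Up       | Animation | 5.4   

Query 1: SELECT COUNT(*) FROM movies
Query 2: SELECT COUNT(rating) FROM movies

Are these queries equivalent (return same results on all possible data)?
No, not equivalent

Query 1 returns: [(4,)]
Query 2 returns: [(3,)]

Reason: COUNT(*) includes NULLs, COUNT(column) excludes them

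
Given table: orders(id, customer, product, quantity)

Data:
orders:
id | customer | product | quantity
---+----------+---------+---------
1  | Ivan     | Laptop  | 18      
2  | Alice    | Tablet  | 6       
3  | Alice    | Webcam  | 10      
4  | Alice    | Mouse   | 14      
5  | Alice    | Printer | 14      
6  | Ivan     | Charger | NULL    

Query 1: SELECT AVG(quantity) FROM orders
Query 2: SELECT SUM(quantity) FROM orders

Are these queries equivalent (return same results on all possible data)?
No, not equivalent

Query 1 returns: [(12.4,)]
Query 2 returns: [(62,)]

Reason: AVG vs SUM give different aggregate values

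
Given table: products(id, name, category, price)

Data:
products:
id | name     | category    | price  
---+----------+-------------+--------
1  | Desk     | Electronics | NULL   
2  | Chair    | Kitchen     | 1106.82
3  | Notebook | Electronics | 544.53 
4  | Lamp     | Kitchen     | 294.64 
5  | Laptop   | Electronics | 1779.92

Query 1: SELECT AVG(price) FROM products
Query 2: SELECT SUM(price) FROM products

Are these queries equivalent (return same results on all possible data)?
No, not equivalent

Query 1 returns: [(931.4775,)]
Query 2 returns: [(3725.91,)]

Reason: AVG vs SUM give different aggregate values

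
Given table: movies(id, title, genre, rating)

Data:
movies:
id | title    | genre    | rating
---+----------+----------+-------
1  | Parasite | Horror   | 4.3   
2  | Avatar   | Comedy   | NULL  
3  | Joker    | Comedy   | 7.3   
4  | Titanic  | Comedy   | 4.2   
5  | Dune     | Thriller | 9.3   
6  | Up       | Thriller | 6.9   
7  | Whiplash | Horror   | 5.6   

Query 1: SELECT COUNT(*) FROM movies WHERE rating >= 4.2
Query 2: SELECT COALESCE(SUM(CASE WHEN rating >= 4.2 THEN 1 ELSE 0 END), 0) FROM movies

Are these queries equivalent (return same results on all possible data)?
Yes, equivalent

Both queries return: [(6,)]

Reason: COUNT with WHERE vs conditional SUM (COALESCE handles empty-table NULL)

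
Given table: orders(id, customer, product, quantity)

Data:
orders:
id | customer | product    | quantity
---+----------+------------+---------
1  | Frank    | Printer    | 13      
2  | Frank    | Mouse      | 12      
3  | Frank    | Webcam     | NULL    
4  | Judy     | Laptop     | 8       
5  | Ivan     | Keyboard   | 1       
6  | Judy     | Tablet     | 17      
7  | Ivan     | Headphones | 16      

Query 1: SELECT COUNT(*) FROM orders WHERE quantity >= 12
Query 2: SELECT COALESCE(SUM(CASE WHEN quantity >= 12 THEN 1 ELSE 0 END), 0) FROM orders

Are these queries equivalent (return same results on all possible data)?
Yes, equivalent

Both queries return: [(4,)]

Reason: COUNT with WHERE vs conditional SUM (COALESCE handles empty-table NULL)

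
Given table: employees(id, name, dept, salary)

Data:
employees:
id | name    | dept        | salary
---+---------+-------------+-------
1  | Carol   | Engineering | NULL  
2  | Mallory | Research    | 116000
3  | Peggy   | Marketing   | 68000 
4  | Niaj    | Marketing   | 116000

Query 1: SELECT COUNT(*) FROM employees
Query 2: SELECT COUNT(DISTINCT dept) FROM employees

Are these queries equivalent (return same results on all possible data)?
No, not equivalent

Query 1 returns: [(4,)]
Query 2 returns: [(3,)]

Reason: COUNT(*) counts rows, COUNT(DISTINCT dept) counts unique depts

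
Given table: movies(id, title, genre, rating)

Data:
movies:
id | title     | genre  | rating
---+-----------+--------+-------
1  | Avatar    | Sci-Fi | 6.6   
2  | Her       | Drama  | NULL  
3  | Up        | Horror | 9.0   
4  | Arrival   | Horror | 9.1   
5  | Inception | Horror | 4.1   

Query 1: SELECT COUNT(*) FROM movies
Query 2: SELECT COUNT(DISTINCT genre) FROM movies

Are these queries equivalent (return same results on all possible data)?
No, not equivalent

Query 1 returns: [(5,)]
Query 2 returns: [(3,)]

Reason: COUNT(*) counts rows, COUNT(DISTINCT genre) counts unique genres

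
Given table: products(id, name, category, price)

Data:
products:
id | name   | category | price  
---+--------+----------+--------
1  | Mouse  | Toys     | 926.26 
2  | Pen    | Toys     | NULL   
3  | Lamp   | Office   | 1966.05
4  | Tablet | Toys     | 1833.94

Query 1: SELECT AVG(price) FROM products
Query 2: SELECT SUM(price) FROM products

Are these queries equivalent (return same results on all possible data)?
No, not equivalent

Query 1 returns: [(1575.4166666666667,)]
Query 2 returns: [(4726.25,)]

Reason: AVG vs SUM give different aggregate values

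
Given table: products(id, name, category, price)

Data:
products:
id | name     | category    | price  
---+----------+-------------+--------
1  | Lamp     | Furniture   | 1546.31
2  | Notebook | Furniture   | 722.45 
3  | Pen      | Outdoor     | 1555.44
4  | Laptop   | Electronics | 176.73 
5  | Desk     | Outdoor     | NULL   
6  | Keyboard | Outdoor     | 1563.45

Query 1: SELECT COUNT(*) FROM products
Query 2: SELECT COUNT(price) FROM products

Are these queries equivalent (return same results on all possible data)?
No, not equivalent

Query 1 returns: [(6,)]
Query 2 returns: [(5,)]

Reason: COUNT(*) includes NULLs, COUNT(column) excludes them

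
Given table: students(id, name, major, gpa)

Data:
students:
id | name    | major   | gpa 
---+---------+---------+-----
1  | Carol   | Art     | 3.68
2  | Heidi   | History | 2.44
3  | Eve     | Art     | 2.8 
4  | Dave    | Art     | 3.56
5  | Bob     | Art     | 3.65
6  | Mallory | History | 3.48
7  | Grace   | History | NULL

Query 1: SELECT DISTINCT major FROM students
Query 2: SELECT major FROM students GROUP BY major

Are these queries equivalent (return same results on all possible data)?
Yes, equivalent

Both queries return: [('Art',), ('History',)]

Reason: Both get unique majors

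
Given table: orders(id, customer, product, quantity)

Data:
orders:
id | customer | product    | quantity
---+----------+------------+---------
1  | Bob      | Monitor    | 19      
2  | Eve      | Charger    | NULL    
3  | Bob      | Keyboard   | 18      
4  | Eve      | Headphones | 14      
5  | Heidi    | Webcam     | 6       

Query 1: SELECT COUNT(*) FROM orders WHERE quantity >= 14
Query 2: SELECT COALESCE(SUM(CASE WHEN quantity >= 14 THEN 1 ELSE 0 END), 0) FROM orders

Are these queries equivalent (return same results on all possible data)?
Yes, equivalent

Both queries return: [(3,)]

Reason: COUNT with WHERE vs conditional SUM (COALESCE handles empty-table NULL)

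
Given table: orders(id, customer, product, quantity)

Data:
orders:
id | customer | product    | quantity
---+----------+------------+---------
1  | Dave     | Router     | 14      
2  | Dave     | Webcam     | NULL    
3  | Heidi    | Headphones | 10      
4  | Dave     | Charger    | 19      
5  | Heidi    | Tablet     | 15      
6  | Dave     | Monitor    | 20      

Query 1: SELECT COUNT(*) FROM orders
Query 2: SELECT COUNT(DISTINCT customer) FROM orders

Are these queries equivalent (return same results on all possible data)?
No, not equivalent

Query 1 returns: [(6,)]
Query 2 returns: [(2,)]

Reason: COUNT(*) counts rows, COUNT(DISTINCT customer) counts unique customers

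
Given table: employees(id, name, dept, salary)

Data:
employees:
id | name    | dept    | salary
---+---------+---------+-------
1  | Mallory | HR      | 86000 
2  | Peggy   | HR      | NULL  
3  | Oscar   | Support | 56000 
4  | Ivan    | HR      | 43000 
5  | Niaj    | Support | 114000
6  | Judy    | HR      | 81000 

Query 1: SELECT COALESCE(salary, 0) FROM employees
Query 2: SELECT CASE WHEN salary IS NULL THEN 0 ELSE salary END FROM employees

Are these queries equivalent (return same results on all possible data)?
Yes, equivalent

Both queries return: [(0,), (43000,), (56000,), (81000,), (86000,), (114000,)]

Reason: COALESCE vs CASE for NULL handling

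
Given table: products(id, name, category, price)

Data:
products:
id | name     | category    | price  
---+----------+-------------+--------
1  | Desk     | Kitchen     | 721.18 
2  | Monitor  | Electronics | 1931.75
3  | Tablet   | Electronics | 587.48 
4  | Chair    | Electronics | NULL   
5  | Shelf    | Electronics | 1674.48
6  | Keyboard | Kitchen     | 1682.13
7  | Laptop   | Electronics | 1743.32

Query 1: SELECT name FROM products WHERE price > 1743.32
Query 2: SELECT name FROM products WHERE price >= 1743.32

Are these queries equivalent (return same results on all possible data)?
No, not equivalent

Query 1 returns: [('Monitor',)]
Query 2 returns: [('Monitor',), ('Laptop',)]

Reason: > vs >= gives different results when price = 1743.32 exists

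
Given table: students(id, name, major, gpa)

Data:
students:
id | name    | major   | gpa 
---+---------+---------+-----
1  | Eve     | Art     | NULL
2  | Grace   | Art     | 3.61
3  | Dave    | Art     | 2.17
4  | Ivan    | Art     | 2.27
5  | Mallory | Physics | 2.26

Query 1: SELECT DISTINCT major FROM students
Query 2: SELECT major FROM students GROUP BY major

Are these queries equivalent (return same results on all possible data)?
Yes, equivalent

Both queries return: [('Art',), ('Physics',)]

Reason: Both get unique majors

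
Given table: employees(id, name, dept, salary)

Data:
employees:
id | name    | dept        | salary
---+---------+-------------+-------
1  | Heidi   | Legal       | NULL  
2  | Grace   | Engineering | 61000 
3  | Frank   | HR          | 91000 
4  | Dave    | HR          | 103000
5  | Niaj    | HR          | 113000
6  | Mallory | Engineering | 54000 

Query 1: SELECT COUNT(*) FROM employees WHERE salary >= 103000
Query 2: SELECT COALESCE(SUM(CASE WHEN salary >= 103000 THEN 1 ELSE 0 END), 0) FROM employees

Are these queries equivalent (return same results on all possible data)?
Yes, equivalent

Both queries return: [(2,)]

Reason: COUNT with WHERE vs conditional SUM (COALESCE handles empty-table NULL)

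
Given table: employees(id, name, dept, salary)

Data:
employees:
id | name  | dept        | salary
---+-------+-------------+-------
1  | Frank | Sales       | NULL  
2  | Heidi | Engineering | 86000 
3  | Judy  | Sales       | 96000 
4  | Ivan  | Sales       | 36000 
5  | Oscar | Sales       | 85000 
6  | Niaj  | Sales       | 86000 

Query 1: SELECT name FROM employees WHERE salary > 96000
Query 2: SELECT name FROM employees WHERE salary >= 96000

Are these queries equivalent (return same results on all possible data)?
No, not equivalent

Query 1 returns: []
Query 2 returns: [('Judy',)]

Reason: > vs >= gives different results when salary = 96000 exists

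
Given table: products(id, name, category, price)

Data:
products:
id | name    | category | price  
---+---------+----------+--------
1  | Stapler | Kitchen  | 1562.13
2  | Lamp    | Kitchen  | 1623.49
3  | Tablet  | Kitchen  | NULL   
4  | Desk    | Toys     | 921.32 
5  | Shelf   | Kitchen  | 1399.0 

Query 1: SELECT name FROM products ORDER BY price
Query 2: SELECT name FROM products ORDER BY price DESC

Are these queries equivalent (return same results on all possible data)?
No, not equivalent

Query 1 returns: [('Tablet',), ('Desk',), ('Shelf',), ('Stapler',), ('Lamp',)]
Query 2 returns: [('Lamp',), ('Stapler',), ('Shelf',), ('Desk',), ('Tablet',)]

Reason: ASC vs DESC gives opposite ordering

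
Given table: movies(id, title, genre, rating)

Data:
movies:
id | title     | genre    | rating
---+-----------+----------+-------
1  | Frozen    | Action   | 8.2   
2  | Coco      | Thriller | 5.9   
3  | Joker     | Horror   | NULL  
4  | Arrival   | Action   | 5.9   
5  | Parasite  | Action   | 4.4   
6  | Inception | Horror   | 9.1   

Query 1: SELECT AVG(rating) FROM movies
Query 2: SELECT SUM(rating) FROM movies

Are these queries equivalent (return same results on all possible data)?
No, not equivalent

Query 1 returns: [(6.7,)]
Query 2 returns: [(33.5,)]

Reason: AVG vs SUM give different aggregate values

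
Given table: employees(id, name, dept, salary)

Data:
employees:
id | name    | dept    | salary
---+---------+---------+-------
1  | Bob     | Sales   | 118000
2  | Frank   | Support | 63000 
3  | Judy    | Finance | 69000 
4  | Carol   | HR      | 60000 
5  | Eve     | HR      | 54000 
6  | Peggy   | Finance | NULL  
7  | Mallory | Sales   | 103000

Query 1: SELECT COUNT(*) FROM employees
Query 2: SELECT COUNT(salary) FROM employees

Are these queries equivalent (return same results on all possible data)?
No, not equivalent

Query 1 returns: [(7,)]
Query 2 returns: [(6,)]

Reason: COUNT(*) includes NULLs, COUNT(column) excludes them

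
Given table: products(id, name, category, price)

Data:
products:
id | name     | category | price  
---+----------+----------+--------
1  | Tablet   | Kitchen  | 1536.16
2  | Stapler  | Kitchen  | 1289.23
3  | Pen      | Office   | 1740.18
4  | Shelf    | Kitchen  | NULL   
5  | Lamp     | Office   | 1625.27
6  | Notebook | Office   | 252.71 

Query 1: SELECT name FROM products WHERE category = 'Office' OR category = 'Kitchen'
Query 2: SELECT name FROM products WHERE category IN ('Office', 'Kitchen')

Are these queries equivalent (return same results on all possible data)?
Yes, equivalent

Both queries return: [('Lamp',), ('Notebook',), ('Pen',), ('Shelf',), ('Stapler',), ('Tablet',)]

Reason: OR vs IN are equivalent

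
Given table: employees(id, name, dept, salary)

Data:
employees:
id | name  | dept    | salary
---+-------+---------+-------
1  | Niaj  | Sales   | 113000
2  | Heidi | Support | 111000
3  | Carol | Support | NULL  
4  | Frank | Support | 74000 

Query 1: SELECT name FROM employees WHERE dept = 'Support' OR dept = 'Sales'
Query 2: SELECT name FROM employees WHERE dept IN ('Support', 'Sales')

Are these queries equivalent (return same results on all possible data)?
Yes, equivalent

Both queries return: [('Carol',), ('Frank',), ('Heidi',), ('Niaj',)]

Reason: OR vs IN are equivalent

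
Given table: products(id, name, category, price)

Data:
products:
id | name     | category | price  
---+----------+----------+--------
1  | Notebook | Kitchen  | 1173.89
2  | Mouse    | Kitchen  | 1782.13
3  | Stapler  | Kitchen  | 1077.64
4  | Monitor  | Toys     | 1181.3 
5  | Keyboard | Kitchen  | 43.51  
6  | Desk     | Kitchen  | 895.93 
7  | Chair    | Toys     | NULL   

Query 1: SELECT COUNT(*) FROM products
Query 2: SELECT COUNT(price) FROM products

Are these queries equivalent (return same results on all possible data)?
No, not equivalent

Query 1 returns: [(7,)]
Query 2 returns: [(6,)]

Reason: COUNT(*) includes NULLs, COUNT(column) excludes them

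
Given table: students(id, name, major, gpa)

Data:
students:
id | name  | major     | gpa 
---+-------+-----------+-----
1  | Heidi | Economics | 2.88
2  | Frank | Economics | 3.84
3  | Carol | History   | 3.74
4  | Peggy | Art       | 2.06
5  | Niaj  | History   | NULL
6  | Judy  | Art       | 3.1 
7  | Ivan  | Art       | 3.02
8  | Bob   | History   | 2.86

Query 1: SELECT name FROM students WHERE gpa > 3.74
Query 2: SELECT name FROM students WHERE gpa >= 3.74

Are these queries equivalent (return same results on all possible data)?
No, not equivalent

Query 1 returns: [('Frank',)]
Query 2 returns: [('Frank',), ('Carol',)]

Reason: > vs >= gives different results when gpa = 3.74 exists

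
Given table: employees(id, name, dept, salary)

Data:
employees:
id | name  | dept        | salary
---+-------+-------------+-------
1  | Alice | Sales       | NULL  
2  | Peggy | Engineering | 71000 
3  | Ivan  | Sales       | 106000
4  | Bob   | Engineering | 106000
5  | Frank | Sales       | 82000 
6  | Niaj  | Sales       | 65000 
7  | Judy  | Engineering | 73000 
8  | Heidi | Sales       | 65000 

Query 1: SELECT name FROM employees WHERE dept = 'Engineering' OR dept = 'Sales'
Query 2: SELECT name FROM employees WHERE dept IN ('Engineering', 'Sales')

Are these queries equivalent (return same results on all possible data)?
Yes, equivalent

Both queries return: [('Alice',), ('Bob',), ('Frank',), ('Heidi',), ('Ivan',), ('Judy',), ('Niaj',), ('Peggy',)]

Reason: OR vs IN are equivalent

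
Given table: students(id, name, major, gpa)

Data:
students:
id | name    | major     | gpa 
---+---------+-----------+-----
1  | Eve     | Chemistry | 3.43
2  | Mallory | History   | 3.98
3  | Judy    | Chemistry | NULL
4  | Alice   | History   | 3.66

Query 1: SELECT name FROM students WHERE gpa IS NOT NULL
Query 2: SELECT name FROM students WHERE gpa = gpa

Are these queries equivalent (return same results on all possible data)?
Yes, equivalent

Both queries return: [('Alice',), ('Eve',), ('Mallory',)]

Reason: IS NOT NULL vs self-equality (both exclude NULLs)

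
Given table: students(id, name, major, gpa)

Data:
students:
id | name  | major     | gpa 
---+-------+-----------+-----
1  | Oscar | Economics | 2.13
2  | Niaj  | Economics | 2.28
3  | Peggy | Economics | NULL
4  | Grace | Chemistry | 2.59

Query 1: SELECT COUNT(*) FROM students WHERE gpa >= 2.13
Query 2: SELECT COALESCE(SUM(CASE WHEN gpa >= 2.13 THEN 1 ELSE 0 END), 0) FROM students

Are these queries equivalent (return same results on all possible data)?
Yes, equivalent

Both queries return: [(3,)]

Reason: COUNT with WHERE vs conditional SUM (COALESCE handles empty-table NULL)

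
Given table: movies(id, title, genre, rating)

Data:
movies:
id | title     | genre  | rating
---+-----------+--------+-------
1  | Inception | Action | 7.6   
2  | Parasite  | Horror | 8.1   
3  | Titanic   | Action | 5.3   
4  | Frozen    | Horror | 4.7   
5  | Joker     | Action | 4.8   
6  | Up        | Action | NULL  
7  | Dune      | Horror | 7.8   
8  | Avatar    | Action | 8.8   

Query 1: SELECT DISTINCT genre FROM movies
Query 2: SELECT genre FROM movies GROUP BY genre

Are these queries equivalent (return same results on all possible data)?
Yes, equivalent

Both queries return: [('Action',), ('Horror',)]

Reason: Both get unique genres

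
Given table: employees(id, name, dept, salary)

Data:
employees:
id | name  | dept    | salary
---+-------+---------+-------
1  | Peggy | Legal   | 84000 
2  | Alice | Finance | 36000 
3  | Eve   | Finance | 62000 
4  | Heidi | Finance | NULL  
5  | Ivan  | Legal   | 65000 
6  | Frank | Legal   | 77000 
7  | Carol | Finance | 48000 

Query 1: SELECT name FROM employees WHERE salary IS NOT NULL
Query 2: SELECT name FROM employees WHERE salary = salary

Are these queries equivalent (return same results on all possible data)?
Yes, equivalent

Both queries return: [('Alice',), ('Carol',), ('Eve',), ('Frank',), ('Ivan',), ('Peggy',)]

Reason: IS NOT NULL vs self-equality (both exclude NULLs)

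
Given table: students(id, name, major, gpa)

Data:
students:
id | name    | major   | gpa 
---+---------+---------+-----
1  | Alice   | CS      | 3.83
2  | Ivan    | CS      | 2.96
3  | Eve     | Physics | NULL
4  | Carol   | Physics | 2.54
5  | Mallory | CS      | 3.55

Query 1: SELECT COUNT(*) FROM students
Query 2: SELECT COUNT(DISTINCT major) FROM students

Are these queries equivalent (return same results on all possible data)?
No, not equivalent

Query 1 returns: [(5,)]
Query 2 returns: [(2,)]

Reason: COUNT(*) counts rows, COUNT(DISTINCT major) counts unique majors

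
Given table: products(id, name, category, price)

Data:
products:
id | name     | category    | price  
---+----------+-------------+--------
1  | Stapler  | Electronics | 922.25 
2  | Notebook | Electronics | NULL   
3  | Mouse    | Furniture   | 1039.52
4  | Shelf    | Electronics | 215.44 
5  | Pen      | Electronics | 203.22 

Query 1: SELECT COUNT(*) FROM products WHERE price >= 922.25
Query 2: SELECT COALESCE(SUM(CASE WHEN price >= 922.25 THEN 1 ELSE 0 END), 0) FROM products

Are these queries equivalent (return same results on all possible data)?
Yes, equivalent

Both queries return: [(2,)]

Reason: COUNT with WHERE vs conditional SUM (COALESCE handles empty-table NULL)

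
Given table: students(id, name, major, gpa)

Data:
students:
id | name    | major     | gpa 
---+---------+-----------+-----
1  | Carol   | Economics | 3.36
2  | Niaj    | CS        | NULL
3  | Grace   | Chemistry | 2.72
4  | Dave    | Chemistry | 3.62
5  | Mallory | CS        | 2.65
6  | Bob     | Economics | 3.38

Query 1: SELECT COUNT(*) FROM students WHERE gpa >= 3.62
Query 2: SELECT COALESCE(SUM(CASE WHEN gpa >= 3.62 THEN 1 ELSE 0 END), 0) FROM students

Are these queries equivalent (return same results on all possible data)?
Yes, equivalent

Both queries return: [(1,)]

Reason: COUNT with WHERE vs conditional SUM (COALESCE handles empty-table NULL)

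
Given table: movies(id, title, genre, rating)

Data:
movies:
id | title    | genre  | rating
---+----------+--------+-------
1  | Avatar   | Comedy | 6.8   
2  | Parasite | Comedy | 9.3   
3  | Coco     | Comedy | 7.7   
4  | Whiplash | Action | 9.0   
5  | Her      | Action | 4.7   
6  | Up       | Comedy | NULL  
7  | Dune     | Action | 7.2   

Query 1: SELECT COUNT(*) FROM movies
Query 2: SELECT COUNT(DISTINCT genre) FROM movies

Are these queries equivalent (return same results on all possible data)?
No, not equivalent

Query 1 returns: [(7,)]
Query 2 returns: [(2,)]

Reason: COUNT(*) counts rows, COUNT(DISTINCT genre) counts unique genres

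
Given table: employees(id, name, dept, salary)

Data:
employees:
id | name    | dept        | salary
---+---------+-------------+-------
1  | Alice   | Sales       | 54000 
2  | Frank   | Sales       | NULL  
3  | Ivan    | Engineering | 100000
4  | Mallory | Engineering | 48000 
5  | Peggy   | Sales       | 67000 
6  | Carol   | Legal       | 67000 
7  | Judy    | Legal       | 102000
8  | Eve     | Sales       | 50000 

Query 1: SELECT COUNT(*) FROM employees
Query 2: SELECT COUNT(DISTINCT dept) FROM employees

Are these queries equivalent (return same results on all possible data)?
No, not equivalent

Query 1 returns: [(8,)]
Query 2 returns: [(3,)]

Reason: COUNT(*) counts rows, COUNT(DISTINCT dept) counts unique depts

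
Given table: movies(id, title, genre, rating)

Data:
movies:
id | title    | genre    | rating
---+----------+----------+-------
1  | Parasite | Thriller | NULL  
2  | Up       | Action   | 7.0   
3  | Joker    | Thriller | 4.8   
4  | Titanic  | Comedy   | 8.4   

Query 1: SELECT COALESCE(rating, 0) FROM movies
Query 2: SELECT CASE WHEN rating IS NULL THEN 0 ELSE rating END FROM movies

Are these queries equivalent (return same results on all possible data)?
Yes, equivalent

Both queries return: [(0,), (4.8,), (7.0,), (8.4,)]

Reason: COALESCE vs CASE for NULL handling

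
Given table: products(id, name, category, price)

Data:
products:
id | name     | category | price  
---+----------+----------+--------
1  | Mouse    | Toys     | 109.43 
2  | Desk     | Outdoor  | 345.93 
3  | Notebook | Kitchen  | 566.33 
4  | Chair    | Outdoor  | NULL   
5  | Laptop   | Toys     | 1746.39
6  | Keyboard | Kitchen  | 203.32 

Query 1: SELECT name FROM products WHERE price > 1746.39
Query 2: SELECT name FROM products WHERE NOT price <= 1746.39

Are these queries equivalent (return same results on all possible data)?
Yes, equivalent

Both queries return: []

Reason: Both filter price > 1746.39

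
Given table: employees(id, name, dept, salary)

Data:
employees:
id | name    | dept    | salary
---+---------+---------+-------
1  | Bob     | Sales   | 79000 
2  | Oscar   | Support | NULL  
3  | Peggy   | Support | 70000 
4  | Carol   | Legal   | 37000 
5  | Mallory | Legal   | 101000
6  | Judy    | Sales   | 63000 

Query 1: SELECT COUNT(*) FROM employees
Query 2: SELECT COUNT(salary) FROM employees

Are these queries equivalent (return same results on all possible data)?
No, not equivalent

Query 1 returns: [(6,)]
Query 2 returns: [(5,)]

Reason: COUNT(*) includes NULLs, COUNT(column) excludes them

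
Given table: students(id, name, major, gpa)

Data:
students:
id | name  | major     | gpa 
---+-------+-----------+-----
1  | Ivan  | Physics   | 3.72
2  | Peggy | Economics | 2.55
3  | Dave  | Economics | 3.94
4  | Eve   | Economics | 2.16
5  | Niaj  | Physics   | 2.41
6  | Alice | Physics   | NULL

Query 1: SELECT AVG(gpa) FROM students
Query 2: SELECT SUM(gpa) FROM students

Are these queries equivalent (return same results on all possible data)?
No, not equivalent

Query 1 returns: [(2.9560000000000004,)]
Query 2 returns: [(14.780000000000001,)]

Reason: AVG vs SUM give different aggregate values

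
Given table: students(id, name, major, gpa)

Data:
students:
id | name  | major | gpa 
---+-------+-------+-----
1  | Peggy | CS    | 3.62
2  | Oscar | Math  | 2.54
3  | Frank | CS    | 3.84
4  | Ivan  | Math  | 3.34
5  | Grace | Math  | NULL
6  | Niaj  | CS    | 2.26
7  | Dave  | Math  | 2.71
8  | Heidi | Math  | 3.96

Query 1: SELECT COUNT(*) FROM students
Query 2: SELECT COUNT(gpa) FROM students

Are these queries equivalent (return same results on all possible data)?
No, not equivalent

Query 1 returns: [(8,)]
Query 2 returns: [(7,)]

Reason: COUNT(*) includes NULLs, COUNT(column) excludes them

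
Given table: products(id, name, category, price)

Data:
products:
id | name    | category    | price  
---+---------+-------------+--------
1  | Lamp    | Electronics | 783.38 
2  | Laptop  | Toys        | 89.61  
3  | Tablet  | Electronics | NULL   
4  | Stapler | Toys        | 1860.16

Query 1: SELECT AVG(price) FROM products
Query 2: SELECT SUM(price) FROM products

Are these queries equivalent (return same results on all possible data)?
No, not equivalent

Query 1 returns: [(911.0500000000001,)]
Query 2 returns: [(2733.15,)]

Reason: AVG vs SUM give different aggregate values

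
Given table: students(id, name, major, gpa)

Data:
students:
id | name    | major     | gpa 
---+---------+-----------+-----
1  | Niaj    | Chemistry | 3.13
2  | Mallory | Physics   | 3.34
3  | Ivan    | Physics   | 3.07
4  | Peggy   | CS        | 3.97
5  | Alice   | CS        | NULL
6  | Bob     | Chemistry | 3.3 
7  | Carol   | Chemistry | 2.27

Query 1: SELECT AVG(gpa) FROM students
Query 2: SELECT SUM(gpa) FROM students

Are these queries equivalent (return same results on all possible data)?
No, not equivalent

Query 1 returns: [(3.1799999999999997,)]
Query 2 returns: [(19.08,)]

Reason: AVG vs SUM give different aggregate values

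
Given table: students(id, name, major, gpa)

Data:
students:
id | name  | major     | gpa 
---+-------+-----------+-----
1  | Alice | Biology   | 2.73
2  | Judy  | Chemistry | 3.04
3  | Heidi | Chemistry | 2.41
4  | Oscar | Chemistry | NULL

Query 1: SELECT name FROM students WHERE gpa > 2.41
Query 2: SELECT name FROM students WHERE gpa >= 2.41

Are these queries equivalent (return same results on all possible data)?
No, not equivalent

Query 1 returns: [('Alice',), ('Judy',)]
Query 2 returns: [('Alice',), ('Judy',), ('Heidi',)]

Reason: > vs >= gives different results when gpa = 2.41 exists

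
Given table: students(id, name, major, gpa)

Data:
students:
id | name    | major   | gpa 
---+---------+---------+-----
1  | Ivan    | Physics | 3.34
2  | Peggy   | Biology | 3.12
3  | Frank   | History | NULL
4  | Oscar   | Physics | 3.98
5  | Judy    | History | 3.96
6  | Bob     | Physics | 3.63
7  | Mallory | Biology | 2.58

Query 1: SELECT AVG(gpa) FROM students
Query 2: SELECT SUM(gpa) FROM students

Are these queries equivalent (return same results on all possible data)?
No, not equivalent

Query 1 returns: [(3.435,)]
Query 2 returns: [(20.61,)]

Reason: AVG vs SUM give different aggregate values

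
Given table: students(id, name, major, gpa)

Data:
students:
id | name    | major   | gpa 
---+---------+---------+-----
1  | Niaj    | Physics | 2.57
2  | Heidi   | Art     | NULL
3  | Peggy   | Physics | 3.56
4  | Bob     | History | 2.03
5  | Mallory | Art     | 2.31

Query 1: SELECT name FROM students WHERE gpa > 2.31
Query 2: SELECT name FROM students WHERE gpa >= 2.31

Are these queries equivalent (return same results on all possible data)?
No, not equivalent

Query 1 returns: [('Niaj',), ('Peggy',)]
Query 2 returns: [('Niaj',), ('Peggy',), ('Mallory',)]

Reason: > vs >= gives different results when gpa = 2.31 exists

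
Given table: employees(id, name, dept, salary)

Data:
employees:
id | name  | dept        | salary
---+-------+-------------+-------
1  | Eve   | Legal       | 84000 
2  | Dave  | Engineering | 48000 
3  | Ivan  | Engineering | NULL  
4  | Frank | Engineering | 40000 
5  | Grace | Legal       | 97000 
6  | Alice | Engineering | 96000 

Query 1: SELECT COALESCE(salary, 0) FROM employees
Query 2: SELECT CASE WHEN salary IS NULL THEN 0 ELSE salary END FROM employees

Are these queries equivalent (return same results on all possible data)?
Yes, equivalent

Both queries return: [(0,), (40000,), (48000,), (84000,), (96000,), (97000,)]

Reason: COALESCE vs CASE for NULL handling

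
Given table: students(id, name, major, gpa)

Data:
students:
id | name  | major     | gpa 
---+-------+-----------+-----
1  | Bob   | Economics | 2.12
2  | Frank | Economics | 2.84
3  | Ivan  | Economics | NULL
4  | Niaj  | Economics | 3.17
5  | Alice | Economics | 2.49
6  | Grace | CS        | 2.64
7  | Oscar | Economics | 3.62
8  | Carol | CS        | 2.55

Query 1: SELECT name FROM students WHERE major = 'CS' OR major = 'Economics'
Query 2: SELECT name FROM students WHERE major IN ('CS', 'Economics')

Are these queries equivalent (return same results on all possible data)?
Yes, equivalent

Both queries return: [('Alice',), ('Bob',), ('Carol',), ('Frank',), ('Grace',), ('Ivan',), ('Niaj',), ('Oscar',)]

Reason: OR vs IN are equivalent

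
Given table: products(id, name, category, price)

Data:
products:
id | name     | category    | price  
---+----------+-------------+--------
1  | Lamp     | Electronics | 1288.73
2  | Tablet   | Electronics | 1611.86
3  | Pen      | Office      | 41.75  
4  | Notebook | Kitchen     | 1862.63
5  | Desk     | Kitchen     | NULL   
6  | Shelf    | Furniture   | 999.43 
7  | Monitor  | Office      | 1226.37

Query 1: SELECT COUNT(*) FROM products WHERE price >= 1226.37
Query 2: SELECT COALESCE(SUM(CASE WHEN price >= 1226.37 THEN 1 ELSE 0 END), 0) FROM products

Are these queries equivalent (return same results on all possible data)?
Yes, equivalent

Both queries return: [(4,)]

Reason: COUNT with WHERE vs conditional SUM (COALESCE handles empty-table NULL)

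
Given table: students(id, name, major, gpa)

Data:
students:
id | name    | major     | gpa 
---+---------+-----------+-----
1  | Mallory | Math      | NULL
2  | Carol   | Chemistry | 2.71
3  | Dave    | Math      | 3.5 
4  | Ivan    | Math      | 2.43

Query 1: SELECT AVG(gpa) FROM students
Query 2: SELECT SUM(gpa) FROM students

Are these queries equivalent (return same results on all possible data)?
No, not equivalent

Query 1 returns: [(2.8800000000000003,)]
Query 2 returns: [(8.64,)]

Reason: AVG vs SUM give different aggregate values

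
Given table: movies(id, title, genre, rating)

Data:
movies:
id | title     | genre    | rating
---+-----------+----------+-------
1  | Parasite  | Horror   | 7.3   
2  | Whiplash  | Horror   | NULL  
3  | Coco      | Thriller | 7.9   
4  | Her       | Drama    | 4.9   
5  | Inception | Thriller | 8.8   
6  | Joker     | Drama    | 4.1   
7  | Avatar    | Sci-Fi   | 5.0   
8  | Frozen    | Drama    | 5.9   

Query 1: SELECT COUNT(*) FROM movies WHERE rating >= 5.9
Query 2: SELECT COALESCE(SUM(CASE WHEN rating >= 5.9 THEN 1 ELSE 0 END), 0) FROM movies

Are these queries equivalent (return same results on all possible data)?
Yes, equivalent

Both queries return: [(4,)]

Reason: COUNT with WHERE vs conditional SUM (COALESCE handles empty-table NULL)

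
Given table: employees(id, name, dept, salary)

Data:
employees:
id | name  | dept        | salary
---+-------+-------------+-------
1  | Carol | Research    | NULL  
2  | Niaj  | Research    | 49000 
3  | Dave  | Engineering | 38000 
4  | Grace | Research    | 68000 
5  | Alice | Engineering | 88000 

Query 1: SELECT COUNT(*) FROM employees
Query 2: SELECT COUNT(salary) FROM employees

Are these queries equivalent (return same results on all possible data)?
No, not equivalent

Query 1 returns: [(5,)]
Query 2 returns: [(4,)]

Reason: COUNT(*) includes NULLs, COUNT(column) excludes them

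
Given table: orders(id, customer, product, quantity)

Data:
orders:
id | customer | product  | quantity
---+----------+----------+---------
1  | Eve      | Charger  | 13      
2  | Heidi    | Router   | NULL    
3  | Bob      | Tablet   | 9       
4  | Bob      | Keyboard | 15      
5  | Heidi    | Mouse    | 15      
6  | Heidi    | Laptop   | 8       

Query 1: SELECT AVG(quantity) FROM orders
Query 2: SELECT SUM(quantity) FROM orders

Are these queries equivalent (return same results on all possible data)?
No, not equivalent

Query 1 returns: [(12.0,)]
Query 2 returns: [(60,)]

Reason: AVG vs SUM give different aggregate values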